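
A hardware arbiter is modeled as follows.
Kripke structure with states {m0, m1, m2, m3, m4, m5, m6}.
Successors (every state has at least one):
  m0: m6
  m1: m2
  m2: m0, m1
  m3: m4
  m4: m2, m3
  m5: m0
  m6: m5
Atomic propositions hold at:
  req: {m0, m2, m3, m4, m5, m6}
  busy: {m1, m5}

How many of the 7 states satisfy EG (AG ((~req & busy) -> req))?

3

Sat(~req) = {m1}
Sat(~req & busy) = {m1}
Sat((~req & busy) -> req) = {m0, m2, m3, m4, m5, m6}
AG ((~req & busy) -> req): greatest fixpoint, start Z0 = {m0, m2, m3, m4, m5, m6}, keep only states in Sat with every successor in Z. Z1 = {m0, m3, m4, m5, m6}; Z2 = {m0, m3, m5, m6}; Z3 = {m0, m5, m6}; fixed.
Sat(AG ((~req & busy) -> req)) = {m0, m5, m6}
EG (AG ((~req & busy) -> req)): greatest fixpoint, start Z0 = {m0, m5, m6}, keep only states in Sat with some successor in Z. Already a fixed point.
Sat(EG (AG ((~req & busy) -> req))) = {m0, m5, m6}
|Sat(EG (AG ((~req & busy) -> req)))| = |{m0, m5, m6}| = 3.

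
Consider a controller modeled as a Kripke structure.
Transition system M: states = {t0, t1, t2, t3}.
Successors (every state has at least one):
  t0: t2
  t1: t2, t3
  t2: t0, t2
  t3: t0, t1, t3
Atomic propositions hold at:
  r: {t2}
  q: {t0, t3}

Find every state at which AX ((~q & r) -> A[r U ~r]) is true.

{t3}

Sat(~q) = {t1, t2}
Sat(~q & r) = {t2}
Sat(~r) = {t0, t1, t3}
A[r U ~r]: least fixpoint, start Z0 = Sat(~r) = {t0, t1, t3}, add states in Sat(r) with every successor in Z. Already a fixed point.
Sat(A[r U ~r]) = {t0, t1, t3}
Sat((~q & r) -> A[r U ~r]) = {t0, t1, t3}
Sat(AX ((~q & r) -> A[r U ~r])) = {s : every successor in {t0, t1, t3}} = {t3}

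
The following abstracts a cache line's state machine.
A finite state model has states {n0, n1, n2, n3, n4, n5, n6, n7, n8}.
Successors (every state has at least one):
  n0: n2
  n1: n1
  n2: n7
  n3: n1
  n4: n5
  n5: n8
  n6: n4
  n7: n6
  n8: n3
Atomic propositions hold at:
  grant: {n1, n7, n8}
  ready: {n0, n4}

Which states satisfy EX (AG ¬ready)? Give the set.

{n1, n3, n4, n5, n8}

Sat(¬ready) = {n1, n2, n3, n5, n6, n7, n8}
AG ¬ready: greatest fixpoint, start Z0 = {n1, n2, n3, n5, n6, n7, n8}, keep only states in Sat with every successor in Z. Z1 = {n1, n2, n3, n5, n7, n8}; Z2 = {n1, n2, n3, n5, n8}; Z3 = {n1, n3, n5, n8}; fixed.
Sat(AG ¬ready) = {n1, n3, n5, n8}
Sat(EX (AG ¬ready)) = {s : some successor in {n1, n3, n5, n8}} = {n1, n3, n4, n5, n8}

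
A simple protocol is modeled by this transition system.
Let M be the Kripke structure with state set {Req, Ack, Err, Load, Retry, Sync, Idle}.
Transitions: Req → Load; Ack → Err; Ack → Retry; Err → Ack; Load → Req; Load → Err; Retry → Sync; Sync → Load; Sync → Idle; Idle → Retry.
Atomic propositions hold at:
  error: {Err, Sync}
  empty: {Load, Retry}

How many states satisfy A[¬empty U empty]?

5

Sat(¬empty) = {Req, Ack, Err, Sync, Idle}
A[¬empty U empty]: least fixpoint, start Z0 = Sat(empty) = {Load, Retry}, add states in Sat(¬empty) with every successor in Z. Z1 = {Req, Load, Retry, Idle}; Z2 = {Req, Load, Retry, Sync, Idle}; fixed.
Sat(A[¬empty U empty]) = {Req, Load, Retry, Sync, Idle}
|Sat(A[¬empty U empty])| = |{Req, Load, Retry, Sync, Idle}| = 5.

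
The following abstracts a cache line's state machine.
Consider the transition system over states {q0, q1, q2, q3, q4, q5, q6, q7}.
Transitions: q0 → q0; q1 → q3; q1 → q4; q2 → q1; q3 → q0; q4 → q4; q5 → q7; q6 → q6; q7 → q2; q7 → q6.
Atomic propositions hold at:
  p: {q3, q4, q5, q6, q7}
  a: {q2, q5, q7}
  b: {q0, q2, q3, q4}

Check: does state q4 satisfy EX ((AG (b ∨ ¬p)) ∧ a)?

Sat(¬p) = {q0, q1, q2}
Sat(b ∨ ¬p) = {q0, q1, q2, q3, q4}
AG (b ∨ ¬p): greatest fixpoint, start Z0 = {q0, q1, q2, q3, q4}, keep only states in Sat with every successor in Z. Already a fixed point.
Sat(AG (b ∨ ¬p)) = {q0, q1, q2, q3, q4}
Sat((AG (b ∨ ¬p)) ∧ a) = {q2}
Sat(EX ((AG (b ∨ ¬p)) ∧ a)) = {s : some successor in {q2}} = {q7}
q4 ∉ Sat(EX ((AG (b ∨ ¬p)) ∧ a)) = {q7}, so the formula does not hold at q4.

No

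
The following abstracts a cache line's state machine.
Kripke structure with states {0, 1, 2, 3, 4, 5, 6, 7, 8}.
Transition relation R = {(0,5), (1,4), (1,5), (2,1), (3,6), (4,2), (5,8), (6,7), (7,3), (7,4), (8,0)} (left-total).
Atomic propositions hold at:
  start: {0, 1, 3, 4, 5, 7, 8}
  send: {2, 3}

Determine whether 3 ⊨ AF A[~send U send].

Sat(~send) = {0, 1, 4, 5, 6, 7, 8}
A[~send U send]: least fixpoint, start Z0 = Sat(send) = {2, 3}, add states in Sat(~send) with every successor in Z. Z1 = {2, 3, 4}; Z2 = {2, 3, 4, 7}; Z3 = {2, 3, 4, 6, 7}; fixed.
Sat(A[~send U send]) = {2, 3, 4, 6, 7}
AF A[~send U send]: least fixpoint, start Z0 = {2, 3, 4, 6, 7}, add states with every successor in Z. Already a fixed point.
Sat(AF A[~send U send]) = {2, 3, 4, 6, 7}
3 ∈ Sat(AF A[~send U send]) = {2, 3, 4, 6, 7}, so the formula holds at 3.

Yes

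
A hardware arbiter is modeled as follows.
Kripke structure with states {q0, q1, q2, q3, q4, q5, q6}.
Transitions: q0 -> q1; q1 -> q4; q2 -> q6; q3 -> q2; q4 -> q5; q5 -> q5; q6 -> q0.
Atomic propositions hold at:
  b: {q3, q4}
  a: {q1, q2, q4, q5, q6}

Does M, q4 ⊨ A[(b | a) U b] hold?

Yes

Sat(b | a) = {q1, q2, q3, q4, q5, q6}
A[(b | a) U b]: least fixpoint, start Z0 = Sat(b) = {q3, q4}, add states in Sat(b | a) with every successor in Z. Z1 = {q1, q3, q4}; fixed.
Sat(A[(b | a) U b]) = {q1, q3, q4}
q4 ∈ Sat(A[(b | a) U b]) = {q1, q3, q4}, so the formula holds at q4.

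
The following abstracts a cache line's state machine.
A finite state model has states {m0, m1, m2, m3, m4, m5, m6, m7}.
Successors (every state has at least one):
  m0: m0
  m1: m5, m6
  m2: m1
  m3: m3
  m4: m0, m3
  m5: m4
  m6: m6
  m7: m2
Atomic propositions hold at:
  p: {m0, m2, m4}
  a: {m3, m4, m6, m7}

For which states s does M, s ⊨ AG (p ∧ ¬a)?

Sat(¬a) = {m0, m1, m2, m5}
Sat(p ∧ ¬a) = {m0, m2}
AG (p ∧ ¬a): greatest fixpoint, start Z0 = {m0, m2}, keep only states in Sat with every successor in Z. Z1 = {m0}; fixed.
Sat(AG (p ∧ ¬a)) = {m0}

{m0}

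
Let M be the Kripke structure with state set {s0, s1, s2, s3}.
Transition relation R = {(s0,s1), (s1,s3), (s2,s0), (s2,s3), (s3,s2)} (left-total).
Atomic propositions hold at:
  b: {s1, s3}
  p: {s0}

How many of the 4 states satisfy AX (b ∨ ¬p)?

Sat(¬p) = {s1, s2, s3}
Sat(b ∨ ¬p) = {s1, s2, s3}
Sat(AX (b ∨ ¬p)) = {s : every successor in {s1, s2, s3}} = {s0, s1, s3}
|Sat(AX (b ∨ ¬p))| = |{s0, s1, s3}| = 3.

3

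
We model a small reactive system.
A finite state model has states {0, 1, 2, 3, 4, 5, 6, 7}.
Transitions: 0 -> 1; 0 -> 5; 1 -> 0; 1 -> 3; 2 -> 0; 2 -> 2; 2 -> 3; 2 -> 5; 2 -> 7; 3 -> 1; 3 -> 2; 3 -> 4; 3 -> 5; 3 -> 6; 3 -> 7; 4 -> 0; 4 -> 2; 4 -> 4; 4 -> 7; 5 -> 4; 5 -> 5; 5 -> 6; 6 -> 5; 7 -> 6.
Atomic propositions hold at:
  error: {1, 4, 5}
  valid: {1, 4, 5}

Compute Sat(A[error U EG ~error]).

Sat(~error) = {0, 2, 3, 6, 7}
EG ~error: greatest fixpoint, start Z0 = {0, 2, 3, 6, 7}, keep only states in Sat with some successor in Z. Z1 = {2, 3, 7}; Z2 = {2, 3}; fixed.
Sat(EG ~error) = {2, 3}
A[error U EG ~error]: least fixpoint, start Z0 = Sat(EG ~error) = {2, 3}, add states in Sat(error) with every successor in Z. Already a fixed point.
Sat(A[error U EG ~error]) = {2, 3}

{2, 3}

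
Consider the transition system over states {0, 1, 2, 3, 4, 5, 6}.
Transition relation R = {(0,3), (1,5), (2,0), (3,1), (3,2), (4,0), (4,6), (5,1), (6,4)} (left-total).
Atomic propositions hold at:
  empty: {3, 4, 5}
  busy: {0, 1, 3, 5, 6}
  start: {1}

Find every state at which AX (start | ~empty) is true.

{2, 3, 4, 5}

Sat(~empty) = {0, 1, 2, 6}
Sat(start | ~empty) = {0, 1, 2, 6}
Sat(AX (start | ~empty)) = {s : every successor in {0, 1, 2, 6}} = {2, 3, 4, 5}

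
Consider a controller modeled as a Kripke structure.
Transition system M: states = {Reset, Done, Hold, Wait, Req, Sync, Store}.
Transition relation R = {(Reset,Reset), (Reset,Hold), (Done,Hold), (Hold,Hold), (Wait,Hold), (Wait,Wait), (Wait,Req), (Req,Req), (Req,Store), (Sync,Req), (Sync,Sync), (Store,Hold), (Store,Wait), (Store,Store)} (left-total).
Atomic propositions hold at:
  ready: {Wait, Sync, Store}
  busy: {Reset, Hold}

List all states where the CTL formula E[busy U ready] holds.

{Wait, Sync, Store}

E[busy U ready]: least fixpoint, start Z0 = Sat(ready) = {Wait, Sync, Store}, add states in Sat(busy) with some successor in Z. Already a fixed point.
Sat(E[busy U ready]) = {Wait, Sync, Store}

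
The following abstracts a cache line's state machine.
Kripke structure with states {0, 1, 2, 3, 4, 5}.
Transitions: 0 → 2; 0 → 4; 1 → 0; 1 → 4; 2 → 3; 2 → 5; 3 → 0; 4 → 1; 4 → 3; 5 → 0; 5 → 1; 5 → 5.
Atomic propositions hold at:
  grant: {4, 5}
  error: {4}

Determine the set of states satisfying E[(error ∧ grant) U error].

Sat(error ∧ grant) = {4}
E[(error ∧ grant) U error]: least fixpoint, start Z0 = Sat(error) = {4}, add states in Sat(error ∧ grant) with some successor in Z. Already a fixed point.
Sat(E[(error ∧ grant) U error]) = {4}

{4}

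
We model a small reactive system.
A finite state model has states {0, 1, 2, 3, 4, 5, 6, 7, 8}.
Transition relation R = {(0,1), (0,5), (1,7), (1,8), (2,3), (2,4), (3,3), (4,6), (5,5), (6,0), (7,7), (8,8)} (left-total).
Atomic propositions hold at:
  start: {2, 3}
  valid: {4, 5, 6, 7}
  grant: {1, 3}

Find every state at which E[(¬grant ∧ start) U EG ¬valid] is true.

Sat(¬grant) = {0, 2, 4, 5, 6, 7, 8}
Sat(¬grant ∧ start) = {2}
Sat(¬valid) = {0, 1, 2, 3, 8}
EG ¬valid: greatest fixpoint, start Z0 = {0, 1, 2, 3, 8}, keep only states in Sat with some successor in Z. Already a fixed point.
Sat(EG ¬valid) = {0, 1, 2, 3, 8}
E[(¬grant ∧ start) U EG ¬valid]: least fixpoint, start Z0 = Sat(EG ¬valid) = {0, 1, 2, 3, 8}, add states in Sat(¬grant ∧ start) with some successor in Z. Already a fixed point.
Sat(E[(¬grant ∧ start) U EG ¬valid]) = {0, 1, 2, 3, 8}

{0, 1, 2, 3, 8}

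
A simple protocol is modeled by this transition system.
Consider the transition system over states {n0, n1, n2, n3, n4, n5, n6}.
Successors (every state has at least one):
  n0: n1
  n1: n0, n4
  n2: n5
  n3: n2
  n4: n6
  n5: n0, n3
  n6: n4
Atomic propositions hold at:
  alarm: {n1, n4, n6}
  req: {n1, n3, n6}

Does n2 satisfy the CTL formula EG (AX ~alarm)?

Sat(~alarm) = {n0, n2, n3, n5}
Sat(AX ~alarm) = {s : every successor in {n0, n2, n3, n5}} = {n2, n3, n5}
EG (AX ~alarm): greatest fixpoint, start Z0 = {n2, n3, n5}, keep only states in Sat with some successor in Z. Already a fixed point.
Sat(EG (AX ~alarm)) = {n2, n3, n5}
n2 ∈ Sat(EG (AX ~alarm)) = {n2, n3, n5}, so the formula holds at n2.

Yes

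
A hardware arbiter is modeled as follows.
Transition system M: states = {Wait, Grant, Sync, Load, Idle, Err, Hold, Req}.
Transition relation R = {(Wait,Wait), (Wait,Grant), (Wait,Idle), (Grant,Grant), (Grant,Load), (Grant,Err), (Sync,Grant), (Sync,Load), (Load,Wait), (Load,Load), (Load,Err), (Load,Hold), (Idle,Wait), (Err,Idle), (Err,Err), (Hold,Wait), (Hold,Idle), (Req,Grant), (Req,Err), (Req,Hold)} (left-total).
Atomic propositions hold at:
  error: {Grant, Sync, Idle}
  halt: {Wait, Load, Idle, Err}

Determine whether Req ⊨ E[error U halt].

E[error U halt]: least fixpoint, start Z0 = Sat(halt) = {Wait, Load, Idle, Err}, add states in Sat(error) with some successor in Z. Z1 = {Wait, Grant, Sync, Load, Idle, Err}; fixed.
Sat(E[error U halt]) = {Wait, Grant, Sync, Load, Idle, Err}
Req ∉ Sat(E[error U halt]) = {Wait, Grant, Sync, Load, Idle, Err}, so the formula does not hold at Req.

No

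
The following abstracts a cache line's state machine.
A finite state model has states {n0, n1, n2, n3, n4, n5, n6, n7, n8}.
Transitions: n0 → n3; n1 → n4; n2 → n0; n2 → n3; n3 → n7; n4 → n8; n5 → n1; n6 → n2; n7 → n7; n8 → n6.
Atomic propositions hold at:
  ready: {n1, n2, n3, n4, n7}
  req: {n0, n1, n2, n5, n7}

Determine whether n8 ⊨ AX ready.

Sat(AX ready) = {s : every successor in {n1, n2, n3, n4, n7}} = {n0, n1, n3, n5, n6, n7}
n8 ∉ Sat(AX ready) = {n0, n1, n3, n5, n6, n7}, so the formula does not hold at n8.

No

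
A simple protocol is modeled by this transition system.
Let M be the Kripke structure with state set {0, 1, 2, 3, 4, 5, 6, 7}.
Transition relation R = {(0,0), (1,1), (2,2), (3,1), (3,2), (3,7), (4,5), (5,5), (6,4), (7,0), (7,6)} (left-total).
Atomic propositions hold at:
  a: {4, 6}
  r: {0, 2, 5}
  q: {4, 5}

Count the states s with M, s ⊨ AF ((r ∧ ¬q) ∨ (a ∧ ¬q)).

Sat(¬q) = {0, 1, 2, 3, 6, 7}
Sat(r ∧ ¬q) = {0, 2}
Sat(a ∧ ¬q) = {6}
Sat((r ∧ ¬q) ∨ (a ∧ ¬q)) = {0, 2, 6}
AF ((r ∧ ¬q) ∨ (a ∧ ¬q)): least fixpoint, start Z0 = {0, 2, 6}, add states with every successor in Z. Z1 = {0, 2, 6, 7}; fixed.
Sat(AF ((r ∧ ¬q) ∨ (a ∧ ¬q))) = {0, 2, 6, 7}
|Sat(AF ((r ∧ ¬q) ∨ (a ∧ ¬q)))| = |{0, 2, 6, 7}| = 4.

4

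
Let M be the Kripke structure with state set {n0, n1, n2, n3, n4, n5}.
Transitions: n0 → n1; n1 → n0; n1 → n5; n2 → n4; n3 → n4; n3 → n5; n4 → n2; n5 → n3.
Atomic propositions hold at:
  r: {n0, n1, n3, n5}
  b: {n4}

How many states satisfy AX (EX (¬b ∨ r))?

5

Sat(¬b) = {n0, n1, n2, n3, n5}
Sat(¬b ∨ r) = {n0, n1, n2, n3, n5}
Sat(EX (¬b ∨ r)) = {s : some successor in {n0, n1, n2, n3, n5}} = {n0, n1, n3, n4, n5}
Sat(AX (EX (¬b ∨ r))) = {s : every successor in {n0, n1, n3, n4, n5}} = {n0, n1, n2, n3, n5}
|Sat(AX (EX (¬b ∨ r)))| = |{n0, n1, n2, n3, n5}| = 5.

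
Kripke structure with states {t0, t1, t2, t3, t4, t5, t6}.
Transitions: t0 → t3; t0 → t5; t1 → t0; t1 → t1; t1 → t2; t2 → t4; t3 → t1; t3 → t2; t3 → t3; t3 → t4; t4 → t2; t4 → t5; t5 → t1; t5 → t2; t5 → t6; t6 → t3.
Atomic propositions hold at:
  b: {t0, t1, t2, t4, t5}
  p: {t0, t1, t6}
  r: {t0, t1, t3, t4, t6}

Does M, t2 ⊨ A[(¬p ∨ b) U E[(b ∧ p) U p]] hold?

No

Sat(¬p) = {t2, t3, t4, t5}
Sat(¬p ∨ b) = {t0, t1, t2, t3, t4, t5}
Sat(b ∧ p) = {t0, t1}
E[(b ∧ p) U p]: least fixpoint, start Z0 = Sat(p) = {t0, t1, t6}, add states in Sat(b ∧ p) with some successor in Z. Already a fixed point.
Sat(E[(b ∧ p) U p]) = {t0, t1, t6}
A[(¬p ∨ b) U E[(b ∧ p) U p]]: least fixpoint, start Z0 = Sat(E[(b ∧ p) U p]) = {t0, t1, t6}, add states in Sat(¬p ∨ b) with every successor in Z. Already a fixed point.
Sat(A[(¬p ∨ b) U E[(b ∧ p) U p]]) = {t0, t1, t6}
t2 ∉ Sat(A[(¬p ∨ b) U E[(b ∧ p) U p]]) = {t0, t1, t6}, so the formula does not hold at t2.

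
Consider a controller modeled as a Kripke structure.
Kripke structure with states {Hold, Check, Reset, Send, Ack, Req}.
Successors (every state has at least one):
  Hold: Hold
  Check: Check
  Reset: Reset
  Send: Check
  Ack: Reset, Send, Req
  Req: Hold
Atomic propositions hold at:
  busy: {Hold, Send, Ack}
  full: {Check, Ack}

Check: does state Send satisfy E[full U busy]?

Yes

E[full U busy]: least fixpoint, start Z0 = Sat(busy) = {Hold, Send, Ack}, add states in Sat(full) with some successor in Z. Already a fixed point.
Sat(E[full U busy]) = {Hold, Send, Ack}
Send ∈ Sat(E[full U busy]) = {Hold, Send, Ack}, so the formula holds at Send.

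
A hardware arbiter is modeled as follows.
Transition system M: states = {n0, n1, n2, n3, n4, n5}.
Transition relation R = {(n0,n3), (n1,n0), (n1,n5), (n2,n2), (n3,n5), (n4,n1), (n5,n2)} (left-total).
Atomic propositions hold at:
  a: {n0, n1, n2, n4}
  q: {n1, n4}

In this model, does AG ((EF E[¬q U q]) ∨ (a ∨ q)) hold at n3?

No

Sat(¬q) = {n0, n2, n3, n5}
E[¬q U q]: least fixpoint, start Z0 = Sat(q) = {n1, n4}, add states in Sat(¬q) with some successor in Z. Already a fixed point.
Sat(E[¬q U q]) = {n1, n4}
EF E[¬q U q]: least fixpoint, start Z0 = {n1, n4}, add states with some successor in Z. Already a fixed point.
Sat(EF E[¬q U q]) = {n1, n4}
Sat(a ∨ q) = {n0, n1, n2, n4}
Sat((EF E[¬q U q]) ∨ (a ∨ q)) = {n0, n1, n2, n4}
AG ((EF E[¬q U q]) ∨ (a ∨ q)): greatest fixpoint, start Z0 = {n0, n1, n2, n4}, keep only states in Sat with every successor in Z. Z1 = {n2, n4}; Z2 = {n2}; fixed.
Sat(AG ((EF E[¬q U q]) ∨ (a ∨ q))) = {n2}
n3 ∉ Sat(AG ((EF E[¬q U q]) ∨ (a ∨ q))) = {n2}, so the formula does not hold at n3.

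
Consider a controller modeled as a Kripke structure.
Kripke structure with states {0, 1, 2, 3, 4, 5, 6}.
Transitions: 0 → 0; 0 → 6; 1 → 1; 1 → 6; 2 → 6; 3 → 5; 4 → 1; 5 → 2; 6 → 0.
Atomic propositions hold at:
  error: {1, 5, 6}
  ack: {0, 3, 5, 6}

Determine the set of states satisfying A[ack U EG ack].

EG ack: greatest fixpoint, start Z0 = {0, 3, 5, 6}, keep only states in Sat with some successor in Z. Z1 = {0, 3, 6}; Z2 = {0, 6}; fixed.
Sat(EG ack) = {0, 6}
A[ack U EG ack]: least fixpoint, start Z0 = Sat(EG ack) = {0, 6}, add states in Sat(ack) with every successor in Z. Already a fixed point.
Sat(A[ack U EG ack]) = {0, 6}

{0, 6}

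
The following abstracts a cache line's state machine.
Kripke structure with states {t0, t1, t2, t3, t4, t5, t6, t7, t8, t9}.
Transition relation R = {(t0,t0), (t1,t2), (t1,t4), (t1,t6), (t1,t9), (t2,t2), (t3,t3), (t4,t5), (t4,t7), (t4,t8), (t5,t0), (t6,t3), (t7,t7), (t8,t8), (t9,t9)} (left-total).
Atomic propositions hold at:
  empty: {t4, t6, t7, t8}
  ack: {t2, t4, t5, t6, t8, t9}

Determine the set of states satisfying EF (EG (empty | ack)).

Sat(empty | ack) = {t2, t4, t5, t6, t7, t8, t9}
EG (empty | ack): greatest fixpoint, start Z0 = {t2, t4, t5, t6, t7, t8, t9}, keep only states in Sat with some successor in Z. Z1 = {t2, t4, t7, t8, t9}; fixed.
Sat(EG (empty | ack)) = {t2, t4, t7, t8, t9}
EF (EG (empty | ack)): least fixpoint, start Z0 = {t2, t4, t7, t8, t9}, add states with some successor in Z. Z1 = {t1, t2, t4, t7, t8, t9}; fixed.
Sat(EF (EG (empty | ack))) = {t1, t2, t4, t7, t8, t9}

{t1, t2, t4, t7, t8, t9}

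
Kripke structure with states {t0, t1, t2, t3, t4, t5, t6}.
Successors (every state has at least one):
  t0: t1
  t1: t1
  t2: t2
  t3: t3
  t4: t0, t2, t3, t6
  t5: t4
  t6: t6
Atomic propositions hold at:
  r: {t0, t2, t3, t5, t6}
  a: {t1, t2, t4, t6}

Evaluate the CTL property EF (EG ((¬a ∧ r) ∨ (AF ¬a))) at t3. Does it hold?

Yes

Sat(¬a) = {t0, t3, t5}
Sat(¬a ∧ r) = {t0, t3, t5}
AF ¬a: least fixpoint, start Z0 = {t0, t3, t5}, add states with every successor in Z. Already a fixed point.
Sat(AF ¬a) = {t0, t3, t5}
Sat((¬a ∧ r) ∨ (AF ¬a)) = {t0, t3, t5}
EG ((¬a ∧ r) ∨ (AF ¬a)): greatest fixpoint, start Z0 = {t0, t3, t5}, keep only states in Sat with some successor in Z. Z1 = {t3}; fixed.
Sat(EG ((¬a ∧ r) ∨ (AF ¬a))) = {t3}
EF (EG ((¬a ∧ r) ∨ (AF ¬a))): least fixpoint, start Z0 = {t3}, add states with some successor in Z. Z1 = {t3, t4}; Z2 = {t3, t4, t5}; fixed.
Sat(EF (EG ((¬a ∧ r) ∨ (AF ¬a)))) = {t3, t4, t5}
t3 ∈ Sat(EF (EG ((¬a ∧ r) ∨ (AF ¬a)))) = {t3, t4, t5}, so the formula holds at t3.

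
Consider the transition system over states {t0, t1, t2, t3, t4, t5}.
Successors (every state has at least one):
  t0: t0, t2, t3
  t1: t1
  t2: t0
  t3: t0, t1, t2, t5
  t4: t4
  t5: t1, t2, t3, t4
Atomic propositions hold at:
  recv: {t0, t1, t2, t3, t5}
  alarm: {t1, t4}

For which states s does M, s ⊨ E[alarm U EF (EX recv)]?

{t0, t1, t2, t3, t5}

Sat(EX recv) = {s : some successor in {t0, t1, t2, t3, t5}} = {t0, t1, t2, t3, t5}
EF (EX recv): least fixpoint, start Z0 = {t0, t1, t2, t3, t5}, add states with some successor in Z. Already a fixed point.
Sat(EF (EX recv)) = {t0, t1, t2, t3, t5}
E[alarm U EF (EX recv)]: least fixpoint, start Z0 = Sat(EF (EX recv)) = {t0, t1, t2, t3, t5}, add states in Sat(alarm) with some successor in Z. Already a fixed point.
Sat(E[alarm U EF (EX recv)]) = {t0, t1, t2, t3, t5}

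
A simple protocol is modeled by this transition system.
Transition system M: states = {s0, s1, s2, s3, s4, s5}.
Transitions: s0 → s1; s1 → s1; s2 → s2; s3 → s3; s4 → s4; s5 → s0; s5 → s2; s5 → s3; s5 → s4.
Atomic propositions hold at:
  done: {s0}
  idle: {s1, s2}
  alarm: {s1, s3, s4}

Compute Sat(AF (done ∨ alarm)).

Sat(done ∨ alarm) = {s0, s1, s3, s4}
AF (done ∨ alarm): least fixpoint, start Z0 = {s0, s1, s3, s4}, add states with every successor in Z. Already a fixed point.
Sat(AF (done ∨ alarm)) = {s0, s1, s3, s4}

{s0, s1, s3, s4}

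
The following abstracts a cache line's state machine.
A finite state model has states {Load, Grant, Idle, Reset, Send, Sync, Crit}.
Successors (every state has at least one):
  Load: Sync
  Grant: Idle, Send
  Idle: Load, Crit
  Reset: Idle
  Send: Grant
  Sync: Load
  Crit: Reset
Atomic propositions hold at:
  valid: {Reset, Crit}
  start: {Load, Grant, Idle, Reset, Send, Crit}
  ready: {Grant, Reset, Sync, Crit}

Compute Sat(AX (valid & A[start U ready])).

A[start U ready]: least fixpoint, start Z0 = Sat(ready) = {Grant, Reset, Sync, Crit}, add states in Sat(start) with every successor in Z. Z1 = {Load, Grant, Reset, Send, Sync, Crit}; Z2 = {Load, Grant, Idle, Reset, Send, Sync, Crit}; fixed.
Sat(A[start U ready]) = {Load, Grant, Idle, Reset, Send, Sync, Crit}
Sat(valid & A[start U ready]) = {Reset, Crit}
Sat(AX (valid & A[start U ready])) = {s : every successor in {Reset, Crit}} = {Crit}

{Crit}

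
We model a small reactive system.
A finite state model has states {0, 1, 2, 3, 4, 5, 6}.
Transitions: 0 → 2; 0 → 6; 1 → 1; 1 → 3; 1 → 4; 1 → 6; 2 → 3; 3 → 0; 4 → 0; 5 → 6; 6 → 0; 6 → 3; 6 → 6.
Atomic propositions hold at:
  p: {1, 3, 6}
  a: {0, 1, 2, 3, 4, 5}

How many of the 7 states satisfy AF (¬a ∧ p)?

2

Sat(¬a) = {6}
Sat(¬a ∧ p) = {6}
AF (¬a ∧ p): least fixpoint, start Z0 = {6}, add states with every successor in Z. Z1 = {5, 6}; fixed.
Sat(AF (¬a ∧ p)) = {5, 6}
|Sat(AF (¬a ∧ p))| = |{5, 6}| = 2.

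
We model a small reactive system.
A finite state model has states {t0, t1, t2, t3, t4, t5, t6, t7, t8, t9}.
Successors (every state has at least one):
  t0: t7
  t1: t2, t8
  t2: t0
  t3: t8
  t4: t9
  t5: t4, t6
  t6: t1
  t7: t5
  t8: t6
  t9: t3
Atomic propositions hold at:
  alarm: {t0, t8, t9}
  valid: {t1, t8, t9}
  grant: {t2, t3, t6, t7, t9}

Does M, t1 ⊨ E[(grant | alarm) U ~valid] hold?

No

Sat(grant | alarm) = {t0, t2, t3, t6, t7, t8, t9}
Sat(~valid) = {t0, t2, t3, t4, t5, t6, t7}
E[(grant | alarm) U ~valid]: least fixpoint, start Z0 = Sat(~valid) = {t0, t2, t3, t4, t5, t6, t7}, add states in Sat(grant | alarm) with some successor in Z. Z1 = {t0, t2, t3, t4, t5, t6, t7, t8, t9}; fixed.
Sat(E[(grant | alarm) U ~valid]) = {t0, t2, t3, t4, t5, t6, t7, t8, t9}
t1 ∉ Sat(E[(grant | alarm) U ~valid]) = {t0, t2, t3, t4, t5, t6, t7, t8, t9}, so the formula does not hold at t1.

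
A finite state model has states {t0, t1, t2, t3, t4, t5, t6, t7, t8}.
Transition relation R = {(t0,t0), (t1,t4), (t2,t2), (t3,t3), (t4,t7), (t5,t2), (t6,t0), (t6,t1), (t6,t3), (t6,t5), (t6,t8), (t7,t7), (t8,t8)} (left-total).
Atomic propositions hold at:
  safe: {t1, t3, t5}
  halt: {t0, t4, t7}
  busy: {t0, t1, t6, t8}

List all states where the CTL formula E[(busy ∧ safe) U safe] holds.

{t1, t3, t5}

Sat(busy ∧ safe) = {t1}
E[(busy ∧ safe) U safe]: least fixpoint, start Z0 = Sat(safe) = {t1, t3, t5}, add states in Sat(busy ∧ safe) with some successor in Z. Already a fixed point.
Sat(E[(busy ∧ safe) U safe]) = {t1, t3, t5}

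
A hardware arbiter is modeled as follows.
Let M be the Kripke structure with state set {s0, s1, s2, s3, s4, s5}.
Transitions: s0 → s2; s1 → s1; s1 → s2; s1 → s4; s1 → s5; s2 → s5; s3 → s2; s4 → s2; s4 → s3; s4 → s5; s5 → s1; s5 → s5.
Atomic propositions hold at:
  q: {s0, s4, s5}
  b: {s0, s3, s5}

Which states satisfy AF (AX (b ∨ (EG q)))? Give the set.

EG q: greatest fixpoint, start Z0 = {s0, s4, s5}, keep only states in Sat with some successor in Z. Z1 = {s4, s5}; fixed.
Sat(EG q) = {s4, s5}
Sat(b ∨ (EG q)) = {s0, s3, s4, s5}
Sat(AX (b ∨ (EG q))) = {s : every successor in {s0, s3, s4, s5}} = {s2}
AF (AX (b ∨ (EG q))): least fixpoint, start Z0 = {s2}, add states with every successor in Z. Z1 = {s0, s2, s3}; fixed.
Sat(AF (AX (b ∨ (EG q)))) = {s0, s2, s3}

{s0, s2, s3}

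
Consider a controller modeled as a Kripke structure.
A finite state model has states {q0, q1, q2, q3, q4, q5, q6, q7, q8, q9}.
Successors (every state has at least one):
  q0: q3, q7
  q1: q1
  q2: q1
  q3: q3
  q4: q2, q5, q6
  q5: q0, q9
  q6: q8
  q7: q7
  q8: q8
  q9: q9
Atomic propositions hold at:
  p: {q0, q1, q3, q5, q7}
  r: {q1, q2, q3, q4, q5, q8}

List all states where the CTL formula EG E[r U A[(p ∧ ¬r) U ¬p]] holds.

Sat(¬r) = {q0, q6, q7, q9}
Sat(p ∧ ¬r) = {q0, q7}
Sat(¬p) = {q2, q4, q6, q8, q9}
A[(p ∧ ¬r) U ¬p]: least fixpoint, start Z0 = Sat(¬p) = {q2, q4, q6, q8, q9}, add states in Sat(p ∧ ¬r) with every successor in Z. Already a fixed point.
Sat(A[(p ∧ ¬r) U ¬p]) = {q2, q4, q6, q8, q9}
E[r U A[(p ∧ ¬r) U ¬p]]: least fixpoint, start Z0 = Sat(A[(p ∧ ¬r) U ¬p]) = {q2, q4, q6, q8, q9}, add states in Sat(r) with some successor in Z. Z1 = {q2, q4, q5, q6, q8, q9}; fixed.
Sat(E[r U A[(p ∧ ¬r) U ¬p]]) = {q2, q4, q5, q6, q8, q9}
EG E[r U A[(p ∧ ¬r) U ¬p]]: greatest fixpoint, start Z0 = {q2, q4, q5, q6, q8, q9}, keep only states in Sat with some successor in Z. Z1 = {q4, q5, q6, q8, q9}; fixed.
Sat(EG E[r U A[(p ∧ ¬r) U ¬p]]) = {q4, q5, q6, q8, q9}

{q4, q5, q6, q8, q9}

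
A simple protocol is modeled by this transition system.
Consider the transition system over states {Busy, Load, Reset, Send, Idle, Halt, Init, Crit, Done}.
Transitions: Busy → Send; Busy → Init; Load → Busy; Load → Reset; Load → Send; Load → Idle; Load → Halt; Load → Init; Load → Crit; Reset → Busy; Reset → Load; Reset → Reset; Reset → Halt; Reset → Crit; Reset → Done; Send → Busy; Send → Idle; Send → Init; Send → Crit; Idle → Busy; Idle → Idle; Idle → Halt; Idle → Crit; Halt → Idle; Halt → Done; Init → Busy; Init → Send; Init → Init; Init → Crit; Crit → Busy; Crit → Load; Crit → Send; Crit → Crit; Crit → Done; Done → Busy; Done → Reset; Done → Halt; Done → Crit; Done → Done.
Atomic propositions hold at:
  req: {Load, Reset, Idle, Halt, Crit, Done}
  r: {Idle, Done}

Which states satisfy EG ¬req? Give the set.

{Busy, Send, Init}

Sat(¬req) = {Busy, Send, Init}
EG ¬req: greatest fixpoint, start Z0 = {Busy, Send, Init}, keep only states in Sat with some successor in Z. Already a fixed point.
Sat(EG ¬req) = {Busy, Send, Init}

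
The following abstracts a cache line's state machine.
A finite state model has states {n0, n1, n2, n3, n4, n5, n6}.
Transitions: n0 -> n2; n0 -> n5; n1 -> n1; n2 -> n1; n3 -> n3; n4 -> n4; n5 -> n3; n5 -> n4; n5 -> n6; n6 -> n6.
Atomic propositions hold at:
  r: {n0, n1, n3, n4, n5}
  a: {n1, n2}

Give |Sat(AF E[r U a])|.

E[r U a]: least fixpoint, start Z0 = Sat(a) = {n1, n2}, add states in Sat(r) with some successor in Z. Z1 = {n0, n1, n2}; fixed.
Sat(E[r U a]) = {n0, n1, n2}
AF E[r U a]: least fixpoint, start Z0 = {n0, n1, n2}, add states with every successor in Z. Already a fixed point.
Sat(AF E[r U a]) = {n0, n1, n2}
|Sat(AF E[r U a])| = |{n0, n1, n2}| = 3.

3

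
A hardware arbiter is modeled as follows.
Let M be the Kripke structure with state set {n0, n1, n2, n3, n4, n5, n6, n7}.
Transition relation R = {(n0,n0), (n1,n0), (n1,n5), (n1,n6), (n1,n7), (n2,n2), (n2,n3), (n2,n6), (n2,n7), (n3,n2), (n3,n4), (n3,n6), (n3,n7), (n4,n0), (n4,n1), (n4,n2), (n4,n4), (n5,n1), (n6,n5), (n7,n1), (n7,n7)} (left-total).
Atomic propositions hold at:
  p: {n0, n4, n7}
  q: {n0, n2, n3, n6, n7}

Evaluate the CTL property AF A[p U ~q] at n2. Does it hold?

No

Sat(~q) = {n1, n4, n5}
A[p U ~q]: least fixpoint, start Z0 = Sat(~q) = {n1, n4, n5}, add states in Sat(p) with every successor in Z. Already a fixed point.
Sat(A[p U ~q]) = {n1, n4, n5}
AF A[p U ~q]: least fixpoint, start Z0 = {n1, n4, n5}, add states with every successor in Z. Z1 = {n1, n4, n5, n6}; fixed.
Sat(AF A[p U ~q]) = {n1, n4, n5, n6}
n2 ∉ Sat(AF A[p U ~q]) = {n1, n4, n5, n6}, so the formula does not hold at n2.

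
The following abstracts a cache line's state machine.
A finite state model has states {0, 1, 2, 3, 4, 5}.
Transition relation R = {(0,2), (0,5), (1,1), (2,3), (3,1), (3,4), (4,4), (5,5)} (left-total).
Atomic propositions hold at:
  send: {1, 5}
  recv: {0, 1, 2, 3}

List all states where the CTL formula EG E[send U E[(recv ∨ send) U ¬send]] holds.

{0, 2, 3, 4}

Sat(recv ∨ send) = {0, 1, 2, 3, 5}
Sat(¬send) = {0, 2, 3, 4}
E[(recv ∨ send) U ¬send]: least fixpoint, start Z0 = Sat(¬send) = {0, 2, 3, 4}, add states in Sat(recv ∨ send) with some successor in Z. Already a fixed point.
Sat(E[(recv ∨ send) U ¬send]) = {0, 2, 3, 4}
E[send U E[(recv ∨ send) U ¬send]]: least fixpoint, start Z0 = Sat(E[(recv ∨ send) U ¬send]) = {0, 2, 3, 4}, add states in Sat(send) with some successor in Z. Already a fixed point.
Sat(E[send U E[(recv ∨ send) U ¬send]]) = {0, 2, 3, 4}
EG E[send U E[(recv ∨ send) U ¬send]]: greatest fixpoint, start Z0 = {0, 2, 3, 4}, keep only states in Sat with some successor in Z. Already a fixed point.
Sat(EG E[send U E[(recv ∨ send) U ¬send]]) = {0, 2, 3, 4}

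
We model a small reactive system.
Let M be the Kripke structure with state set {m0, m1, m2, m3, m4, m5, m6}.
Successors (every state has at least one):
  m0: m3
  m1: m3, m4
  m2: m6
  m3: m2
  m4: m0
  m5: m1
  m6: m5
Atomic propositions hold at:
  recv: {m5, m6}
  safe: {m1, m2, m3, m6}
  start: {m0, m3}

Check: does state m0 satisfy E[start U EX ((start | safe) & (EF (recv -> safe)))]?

Sat(start | safe) = {m0, m1, m2, m3, m6}
Sat(recv -> safe) = {m0, m1, m2, m3, m4, m6}
EF (recv -> safe): least fixpoint, start Z0 = {m0, m1, m2, m3, m4, m6}, add states with some successor in Z. Z1 = {m0, m1, m2, m3, m4, m5, m6}; fixed.
Sat(EF (recv -> safe)) = {m0, m1, m2, m3, m4, m5, m6}
Sat((start | safe) & (EF (recv -> safe))) = {m0, m1, m2, m3, m6}
Sat(EX ((start | safe) & (EF (recv -> safe)))) = {s : some successor in {m0, m1, m2, m3, m6}} = {m0, m1, m2, m3, m4, m5}
E[start U EX ((start | safe) & (EF (recv -> safe)))]: least fixpoint, start Z0 = Sat(EX ((start | safe) & (EF (recv -> safe)))) = {m0, m1, m2, m3, m4, m5}, add states in Sat(start) with some successor in Z. Already a fixed point.
Sat(E[start U EX ((start | safe) & (EF (recv -> safe)))]) = {m0, m1, m2, m3, m4, m5}
m0 ∈ Sat(E[start U EX ((start | safe) & (EF (recv -> safe)))]) = {m0, m1, m2, m3, m4, m5}, so the formula holds at m0.

Yes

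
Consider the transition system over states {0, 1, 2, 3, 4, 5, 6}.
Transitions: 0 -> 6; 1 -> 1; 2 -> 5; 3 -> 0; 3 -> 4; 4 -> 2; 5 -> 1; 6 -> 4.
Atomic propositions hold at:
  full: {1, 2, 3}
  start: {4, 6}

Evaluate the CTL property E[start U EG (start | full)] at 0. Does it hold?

No

Sat(start | full) = {1, 2, 3, 4, 6}
EG (start | full): greatest fixpoint, start Z0 = {1, 2, 3, 4, 6}, keep only states in Sat with some successor in Z. Z1 = {1, 3, 4, 6}; Z2 = {1, 3, 6}; Z3 = {1}; fixed.
Sat(EG (start | full)) = {1}
E[start U EG (start | full)]: least fixpoint, start Z0 = Sat(EG (start | full)) = {1}, add states in Sat(start) with some successor in Z. Already a fixed point.
Sat(E[start U EG (start | full)]) = {1}
0 ∉ Sat(E[start U EG (start | full)]) = {1}, so the formula does not hold at 0.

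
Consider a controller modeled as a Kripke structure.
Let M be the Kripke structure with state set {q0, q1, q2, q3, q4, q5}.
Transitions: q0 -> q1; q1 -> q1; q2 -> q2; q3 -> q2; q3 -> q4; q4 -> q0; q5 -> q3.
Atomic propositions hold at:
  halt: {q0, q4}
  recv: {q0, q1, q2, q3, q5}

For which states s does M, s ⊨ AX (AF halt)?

AF halt: least fixpoint, start Z0 = {q0, q4}, add states with every successor in Z. Already a fixed point.
Sat(AF halt) = {q0, q4}
Sat(AX (AF halt)) = {s : every successor in {q0, q4}} = {q4}

{q4}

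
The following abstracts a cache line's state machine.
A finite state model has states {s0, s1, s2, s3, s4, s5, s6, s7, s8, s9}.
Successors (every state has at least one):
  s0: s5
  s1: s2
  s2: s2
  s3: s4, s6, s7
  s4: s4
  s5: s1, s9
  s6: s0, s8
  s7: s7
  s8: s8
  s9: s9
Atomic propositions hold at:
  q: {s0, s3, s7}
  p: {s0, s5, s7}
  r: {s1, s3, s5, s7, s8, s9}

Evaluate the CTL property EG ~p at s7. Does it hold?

Sat(~p) = {s1, s2, s3, s4, s6, s8, s9}
EG ~p: greatest fixpoint, start Z0 = {s1, s2, s3, s4, s6, s8, s9}, keep only states in Sat with some successor in Z. Already a fixed point.
Sat(EG ~p) = {s1, s2, s3, s4, s6, s8, s9}
s7 ∉ Sat(EG ~p) = {s1, s2, s3, s4, s6, s8, s9}, so the formula does not hold at s7.

No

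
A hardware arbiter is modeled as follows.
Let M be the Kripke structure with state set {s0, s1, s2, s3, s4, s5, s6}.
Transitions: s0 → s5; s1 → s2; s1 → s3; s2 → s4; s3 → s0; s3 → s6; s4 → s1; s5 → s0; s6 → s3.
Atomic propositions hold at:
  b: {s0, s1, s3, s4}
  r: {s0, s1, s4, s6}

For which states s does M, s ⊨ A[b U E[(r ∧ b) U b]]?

Sat(r ∧ b) = {s0, s1, s4}
E[(r ∧ b) U b]: least fixpoint, start Z0 = Sat(b) = {s0, s1, s3, s4}, add states in Sat(r ∧ b) with some successor in Z. Already a fixed point.
Sat(E[(r ∧ b) U b]) = {s0, s1, s3, s4}
A[b U E[(r ∧ b) U b]]: least fixpoint, start Z0 = Sat(E[(r ∧ b) U b]) = {s0, s1, s3, s4}, add states in Sat(b) with every successor in Z. Already a fixed point.
Sat(A[b U E[(r ∧ b) U b]]) = {s0, s1, s3, s4}

{s0, s1, s3, s4}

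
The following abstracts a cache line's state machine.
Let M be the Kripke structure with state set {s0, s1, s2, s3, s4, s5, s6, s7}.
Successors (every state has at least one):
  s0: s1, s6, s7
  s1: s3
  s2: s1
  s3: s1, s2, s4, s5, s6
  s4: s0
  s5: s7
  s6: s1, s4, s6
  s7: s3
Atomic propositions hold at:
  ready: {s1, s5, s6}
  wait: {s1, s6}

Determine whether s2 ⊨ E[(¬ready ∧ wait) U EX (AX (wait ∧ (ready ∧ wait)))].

No

Sat(¬ready) = {s0, s2, s3, s4, s7}
Sat(¬ready ∧ wait) = ∅
Sat(ready ∧ wait) = {s1, s6}
Sat(wait ∧ (ready ∧ wait)) = {s1, s6}
Sat(AX (wait ∧ (ready ∧ wait))) = {s : every successor in {s1, s6}} = {s2}
Sat(EX (AX (wait ∧ (ready ∧ wait)))) = {s : some successor in {s2}} = {s3}
E[(¬ready ∧ wait) U EX (AX (wait ∧ (ready ∧ wait)))]: least fixpoint, start Z0 = Sat(EX (AX (wait ∧ (ready ∧ wait)))) = {s3}, add states in Sat(¬ready ∧ wait) with some successor in Z. Already a fixed point.
Sat(E[(¬ready ∧ wait) U EX (AX (wait ∧ (ready ∧ wait)))]) = {s3}
s2 ∉ Sat(E[(¬ready ∧ wait) U EX (AX (wait ∧ (ready ∧ wait)))]) = {s3}, so the formula does not hold at s2.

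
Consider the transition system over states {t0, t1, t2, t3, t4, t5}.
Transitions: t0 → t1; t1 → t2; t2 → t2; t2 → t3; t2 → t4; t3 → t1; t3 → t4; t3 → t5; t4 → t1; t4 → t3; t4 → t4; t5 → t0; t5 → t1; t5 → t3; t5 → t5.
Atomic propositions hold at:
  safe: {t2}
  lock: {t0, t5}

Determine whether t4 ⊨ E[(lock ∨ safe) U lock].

Sat(lock ∨ safe) = {t0, t2, t5}
E[(lock ∨ safe) U lock]: least fixpoint, start Z0 = Sat(lock) = {t0, t5}, add states in Sat(lock ∨ safe) with some successor in Z. Already a fixed point.
Sat(E[(lock ∨ safe) U lock]) = {t0, t5}
t4 ∉ Sat(E[(lock ∨ safe) U lock]) = {t0, t5}, so the formula does not hold at t4.

No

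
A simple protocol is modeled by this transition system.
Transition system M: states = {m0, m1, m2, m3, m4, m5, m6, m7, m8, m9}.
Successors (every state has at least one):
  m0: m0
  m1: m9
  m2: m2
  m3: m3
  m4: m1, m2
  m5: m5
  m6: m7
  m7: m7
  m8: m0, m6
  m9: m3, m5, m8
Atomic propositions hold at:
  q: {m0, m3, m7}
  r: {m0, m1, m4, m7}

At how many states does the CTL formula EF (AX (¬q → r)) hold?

8

Sat(¬q) = {m1, m2, m4, m5, m6, m8, m9}
Sat(¬q → r) = {m0, m1, m3, m4, m7}
Sat(AX (¬q → r)) = {s : every successor in {m0, m1, m3, m4, m7}} = {m0, m3, m6, m7}
EF (AX (¬q → r)): least fixpoint, start Z0 = {m0, m3, m6, m7}, add states with some successor in Z. Z1 = {m0, m3, m6, m7, m8, m9}; Z2 = {m0, m1, m3, m6, m7, m8, m9}; Z3 = {m0, m1, m3, m4, m6, m7, m8, m9}; fixed.
Sat(EF (AX (¬q → r))) = {m0, m1, m3, m4, m6, m7, m8, m9}
|Sat(EF (AX (¬q → r)))| = |{m0, m1, m3, m4, m6, m7, m8, m9}| = 8.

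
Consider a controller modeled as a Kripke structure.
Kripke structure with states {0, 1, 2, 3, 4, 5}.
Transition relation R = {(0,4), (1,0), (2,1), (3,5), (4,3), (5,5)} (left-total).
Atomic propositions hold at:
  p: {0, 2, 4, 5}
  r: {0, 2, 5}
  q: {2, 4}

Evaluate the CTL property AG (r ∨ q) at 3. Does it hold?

No

Sat(r ∨ q) = {0, 2, 4, 5}
AG (r ∨ q): greatest fixpoint, start Z0 = {0, 2, 4, 5}, keep only states in Sat with every successor in Z. Z1 = {0, 5}; Z2 = {5}; fixed.
Sat(AG (r ∨ q)) = {5}
3 ∉ Sat(AG (r ∨ q)) = {5}, so the formula does not hold at 3.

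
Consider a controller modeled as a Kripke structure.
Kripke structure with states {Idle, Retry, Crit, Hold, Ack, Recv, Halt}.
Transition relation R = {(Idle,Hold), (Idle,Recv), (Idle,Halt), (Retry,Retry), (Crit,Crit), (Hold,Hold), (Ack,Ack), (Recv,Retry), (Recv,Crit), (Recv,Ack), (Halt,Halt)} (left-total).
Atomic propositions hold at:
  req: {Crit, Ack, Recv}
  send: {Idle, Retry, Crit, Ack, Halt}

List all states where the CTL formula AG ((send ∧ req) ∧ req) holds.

{Crit, Ack}

Sat(send ∧ req) = {Crit, Ack}
Sat((send ∧ req) ∧ req) = {Crit, Ack}
AG ((send ∧ req) ∧ req): greatest fixpoint, start Z0 = {Crit, Ack}, keep only states in Sat with every successor in Z. Already a fixed point.
Sat(AG ((send ∧ req) ∧ req)) = {Crit, Ack}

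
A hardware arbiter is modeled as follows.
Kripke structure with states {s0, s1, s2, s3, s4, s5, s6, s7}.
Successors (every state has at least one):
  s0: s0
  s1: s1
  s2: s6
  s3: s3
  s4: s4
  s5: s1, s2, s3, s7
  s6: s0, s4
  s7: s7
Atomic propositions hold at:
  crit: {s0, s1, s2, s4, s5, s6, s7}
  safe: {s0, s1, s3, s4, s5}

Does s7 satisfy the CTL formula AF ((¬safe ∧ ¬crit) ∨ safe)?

No

Sat(¬safe) = {s2, s6, s7}
Sat(¬crit) = {s3}
Sat(¬safe ∧ ¬crit) = ∅
Sat((¬safe ∧ ¬crit) ∨ safe) = {s0, s1, s3, s4, s5}
AF ((¬safe ∧ ¬crit) ∨ safe): least fixpoint, start Z0 = {s0, s1, s3, s4, s5}, add states with every successor in Z. Z1 = {s0, s1, s3, s4, s5, s6}; Z2 = {s0, s1, s2, s3, s4, s5, s6}; fixed.
Sat(AF ((¬safe ∧ ¬crit) ∨ safe)) = {s0, s1, s2, s3, s4, s5, s6}
s7 ∉ Sat(AF ((¬safe ∧ ¬crit) ∨ safe)) = {s0, s1, s2, s3, s4, s5, s6}, so the formula does not hold at s7.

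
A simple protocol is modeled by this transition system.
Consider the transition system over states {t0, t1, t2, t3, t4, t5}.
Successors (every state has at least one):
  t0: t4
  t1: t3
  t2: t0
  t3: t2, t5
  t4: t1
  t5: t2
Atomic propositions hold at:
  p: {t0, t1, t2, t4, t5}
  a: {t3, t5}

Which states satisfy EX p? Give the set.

Sat(EX p) = {s : some successor in {t0, t1, t2, t4, t5}} = {t0, t2, t3, t4, t5}

{t0, t2, t3, t4, t5}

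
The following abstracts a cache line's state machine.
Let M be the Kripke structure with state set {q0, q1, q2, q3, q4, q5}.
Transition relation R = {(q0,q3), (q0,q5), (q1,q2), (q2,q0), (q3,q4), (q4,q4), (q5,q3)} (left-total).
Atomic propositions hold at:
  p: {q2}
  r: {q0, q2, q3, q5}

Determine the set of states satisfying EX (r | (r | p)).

Sat(r | p) = {q0, q2, q3, q5}
Sat(r | (r | p)) = {q0, q2, q3, q5}
Sat(EX (r | (r | p))) = {s : some successor in {q0, q2, q3, q5}} = {q0, q1, q2, q5}

{q0, q1, q2, q5}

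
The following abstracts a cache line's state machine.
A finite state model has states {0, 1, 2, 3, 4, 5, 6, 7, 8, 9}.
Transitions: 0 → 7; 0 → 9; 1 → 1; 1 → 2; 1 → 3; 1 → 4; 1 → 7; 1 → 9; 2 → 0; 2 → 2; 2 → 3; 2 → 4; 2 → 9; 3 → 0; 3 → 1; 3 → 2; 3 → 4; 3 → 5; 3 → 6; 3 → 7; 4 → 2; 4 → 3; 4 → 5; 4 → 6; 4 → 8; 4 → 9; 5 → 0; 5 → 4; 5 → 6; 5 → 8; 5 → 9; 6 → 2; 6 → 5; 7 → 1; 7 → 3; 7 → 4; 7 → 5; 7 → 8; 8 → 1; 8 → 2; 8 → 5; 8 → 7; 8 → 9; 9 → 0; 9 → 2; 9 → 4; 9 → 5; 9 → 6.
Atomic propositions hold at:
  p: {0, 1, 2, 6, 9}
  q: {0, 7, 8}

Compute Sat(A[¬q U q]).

{0, 7, 8}

Sat(¬q) = {1, 2, 3, 4, 5, 6, 9}
A[¬q U q]: least fixpoint, start Z0 = Sat(q) = {0, 7, 8}, add states in Sat(¬q) with every successor in Z. Already a fixed point.
Sat(A[¬q U q]) = {0, 7, 8}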